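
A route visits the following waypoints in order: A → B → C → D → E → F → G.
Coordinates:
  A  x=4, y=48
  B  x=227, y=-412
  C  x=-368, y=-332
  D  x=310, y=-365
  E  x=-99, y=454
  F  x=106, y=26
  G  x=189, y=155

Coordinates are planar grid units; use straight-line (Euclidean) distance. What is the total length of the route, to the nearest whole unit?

3334

Leg distances:
A→B: 511.2  (cumulative 511.2)
B→C: 600.4  (cumulative 1111.6)
C→D: 678.8  (cumulative 1790.4)
D→E: 915.4  (cumulative 2705.8)
E→F: 474.6  (cumulative 3180.4)
F→G: 153.4  (cumulative 3333.8)
Total route length ≈ 3334.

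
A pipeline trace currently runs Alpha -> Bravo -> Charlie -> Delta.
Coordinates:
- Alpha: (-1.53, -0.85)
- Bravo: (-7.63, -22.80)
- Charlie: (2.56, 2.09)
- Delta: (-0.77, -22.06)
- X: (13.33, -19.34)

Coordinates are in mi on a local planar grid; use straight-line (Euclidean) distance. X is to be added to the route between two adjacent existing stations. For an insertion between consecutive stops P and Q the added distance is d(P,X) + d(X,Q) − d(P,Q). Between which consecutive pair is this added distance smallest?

Added distance for inserting X between each consecutive pair:
Alpha–Bravo: 22.2 mi
Bravo–Charlie: 18.3 mi
Charlie–Delta: 14.0 mi
Smallest added distance is 14.0 mi, inserting between Charlie and Delta.

between Charlie and Delta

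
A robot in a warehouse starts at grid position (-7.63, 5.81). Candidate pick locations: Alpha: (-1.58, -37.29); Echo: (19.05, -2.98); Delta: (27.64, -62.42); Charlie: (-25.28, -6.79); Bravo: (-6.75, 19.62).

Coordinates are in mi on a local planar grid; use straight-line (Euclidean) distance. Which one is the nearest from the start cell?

Bravo

Distances from the start cell ((-7.63, 5.81)):
Bravo: 13.8 mi
Charlie: 21.7 mi
Echo: 28.1 mi
Alpha: 43.5 mi
Delta: 76.8 mi
The nearest is Bravo at 13.8 mi.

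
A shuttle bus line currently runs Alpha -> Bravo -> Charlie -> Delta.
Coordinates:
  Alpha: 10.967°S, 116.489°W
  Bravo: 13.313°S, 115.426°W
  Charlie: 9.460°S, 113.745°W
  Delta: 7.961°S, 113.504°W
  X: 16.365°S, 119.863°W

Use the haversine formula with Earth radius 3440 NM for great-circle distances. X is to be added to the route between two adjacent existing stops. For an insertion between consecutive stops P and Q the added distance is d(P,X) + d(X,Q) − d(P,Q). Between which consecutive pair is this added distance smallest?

Added distance for inserting X between each consecutive pair:
Alpha–Bravo: 541.1 NM
Bravo–Charlie: 612.0 NM
Charlie–Delta: 1083.8 NM
Smallest added distance is 541.1 NM, inserting between Alpha and Bravo.

between Alpha and Bravo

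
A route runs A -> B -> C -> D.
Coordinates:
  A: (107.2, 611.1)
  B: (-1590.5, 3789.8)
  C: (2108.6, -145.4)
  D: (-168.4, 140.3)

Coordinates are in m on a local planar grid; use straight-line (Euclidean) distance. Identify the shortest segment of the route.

Leg distances:
A→B: 3603.7 m
B→C: 5400.8 m
C→D: 2294.9 m
The shortest leg is C–D at 2294.9 m.

C–D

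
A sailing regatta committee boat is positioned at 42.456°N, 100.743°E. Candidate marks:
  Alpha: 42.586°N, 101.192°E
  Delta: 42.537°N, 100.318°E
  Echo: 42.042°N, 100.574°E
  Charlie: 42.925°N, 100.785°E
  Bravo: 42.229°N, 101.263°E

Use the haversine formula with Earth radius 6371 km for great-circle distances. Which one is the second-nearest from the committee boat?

Alpha

Distance to each, sorted:
Delta: 36.0 km
Alpha: 39.5 km
Echo: 48.1 km
Bravo: 49.6 km
Charlie: 52.3 km
The second-nearest is Alpha at 39.5 km.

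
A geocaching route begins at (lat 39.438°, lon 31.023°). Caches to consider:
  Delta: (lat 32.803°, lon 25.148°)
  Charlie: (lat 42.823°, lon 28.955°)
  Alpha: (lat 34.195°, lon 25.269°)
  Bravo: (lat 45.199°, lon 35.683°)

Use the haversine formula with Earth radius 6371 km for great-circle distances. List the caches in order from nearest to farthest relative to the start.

Distances from the start:
Charlie (lat 42.823°, lon 28.955°): 414.3 km
Bravo (lat 45.199°, lon 35.683°): 746.1 km
Alpha (lat 34.195°, lon 25.269°): 775.7 km
Delta (lat 32.803°, lon 25.148°): 906.6 km

Charlie, Bravo, Alpha, Delta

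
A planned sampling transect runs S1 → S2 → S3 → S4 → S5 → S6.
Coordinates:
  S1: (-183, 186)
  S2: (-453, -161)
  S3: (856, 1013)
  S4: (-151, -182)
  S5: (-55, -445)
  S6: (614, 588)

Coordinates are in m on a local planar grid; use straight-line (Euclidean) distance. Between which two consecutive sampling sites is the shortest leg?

Leg distances:
S1→S2: 439.7 m
S2→S3: 1758.3 m
S3→S4: 1562.7 m
S4→S5: 280.0 m
S5→S6: 1230.7 m
The shortest leg is S4–S5 at 280.0 m.

S4–S5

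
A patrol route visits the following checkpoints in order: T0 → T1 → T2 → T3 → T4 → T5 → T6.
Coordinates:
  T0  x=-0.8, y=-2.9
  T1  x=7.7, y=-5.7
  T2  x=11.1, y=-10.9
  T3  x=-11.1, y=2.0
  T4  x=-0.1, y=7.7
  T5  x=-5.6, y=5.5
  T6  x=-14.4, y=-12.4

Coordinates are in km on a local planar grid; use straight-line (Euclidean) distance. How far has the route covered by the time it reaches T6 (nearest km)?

Leg distances:
T0→T1: 8.9 km  (cumulative 8.9 km)
T1→T2: 6.2 km  (cumulative 15.2 km)
T2→T3: 25.7 km  (cumulative 40.8 km)
T3→T4: 12.4 km  (cumulative 53.2 km)
T4→T5: 5.9 km  (cumulative 59.2 km)
T5→T6: 19.9 km  (cumulative 79.1 km)
Cumulative distance at T6 ≈ 79 km.

79 km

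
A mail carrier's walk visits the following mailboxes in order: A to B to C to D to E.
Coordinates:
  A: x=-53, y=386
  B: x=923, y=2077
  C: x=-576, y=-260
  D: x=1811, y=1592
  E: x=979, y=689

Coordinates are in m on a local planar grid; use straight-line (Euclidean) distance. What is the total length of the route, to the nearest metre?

8978 m

Leg distances:
A→B: 1952.4 m  (cumulative 1952.4 m)
B→C: 2776.4 m  (cumulative 4728.9 m)
C→D: 3021.2 m  (cumulative 7750.1 m)
D→E: 1227.9 m  (cumulative 8977.9 m)
Total route length ≈ 8978 m.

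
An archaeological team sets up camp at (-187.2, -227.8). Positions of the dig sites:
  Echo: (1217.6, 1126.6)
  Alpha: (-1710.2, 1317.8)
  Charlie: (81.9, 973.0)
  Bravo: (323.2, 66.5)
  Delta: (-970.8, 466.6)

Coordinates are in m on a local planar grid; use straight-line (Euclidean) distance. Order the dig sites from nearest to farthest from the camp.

Distance from the camp at (-187.2, -227.8) to each:
Bravo (323.2, 66.5): 589.2 m
Delta (-970.8, 466.6): 1047.0 m
Charlie (81.9, 973.0): 1230.6 m
Echo (1217.6, 1126.6): 1951.4 m
Alpha (-1710.2, 1317.8): 2169.9 m

Bravo, Delta, Charlie, Echo, Alpha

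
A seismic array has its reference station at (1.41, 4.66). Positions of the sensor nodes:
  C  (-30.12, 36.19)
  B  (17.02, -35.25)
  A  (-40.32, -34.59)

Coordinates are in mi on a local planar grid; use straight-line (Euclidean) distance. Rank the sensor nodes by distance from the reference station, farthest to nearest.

A, C, B

Computing each straight-line distance from (1.41, 4.66):
A (-40.32, -34.59): 57.3 mi
C (-30.12, 36.19): 44.6 mi
B (17.02, -35.25): 42.9 mi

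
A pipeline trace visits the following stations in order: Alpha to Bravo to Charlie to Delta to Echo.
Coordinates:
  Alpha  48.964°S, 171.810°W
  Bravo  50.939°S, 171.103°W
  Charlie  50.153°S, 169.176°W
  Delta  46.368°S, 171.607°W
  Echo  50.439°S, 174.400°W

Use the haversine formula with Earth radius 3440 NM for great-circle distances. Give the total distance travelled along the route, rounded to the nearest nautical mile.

Leg distances:
Alpha→Bravo: 121.7 NM  (cumulative 121.7 NM)
Bravo→Charlie: 87.4 NM  (cumulative 209.0 NM)
Charlie→Delta: 247.1 NM  (cumulative 456.2 NM)
Delta→Echo: 268.5 NM  (cumulative 724.7 NM)
Total route length ≈ 725 NM.

725 NM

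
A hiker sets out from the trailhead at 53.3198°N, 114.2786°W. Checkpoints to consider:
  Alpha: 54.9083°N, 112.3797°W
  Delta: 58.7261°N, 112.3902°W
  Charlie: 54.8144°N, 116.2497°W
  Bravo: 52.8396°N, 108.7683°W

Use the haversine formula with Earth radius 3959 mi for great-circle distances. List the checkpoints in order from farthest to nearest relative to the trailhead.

Computing each great-circle distance from 53.3198°N, 114.2786°W:
Delta 58.7261°N, 112.3902°W: 380.6 mi
Bravo 52.8396°N, 108.7683°W: 231.1 mi
Alpha 54.9083°N, 112.3797°W: 134.0 mi
Charlie 54.8144°N, 116.2497°W: 130.6 mi

Delta, Bravo, Alpha, Charlie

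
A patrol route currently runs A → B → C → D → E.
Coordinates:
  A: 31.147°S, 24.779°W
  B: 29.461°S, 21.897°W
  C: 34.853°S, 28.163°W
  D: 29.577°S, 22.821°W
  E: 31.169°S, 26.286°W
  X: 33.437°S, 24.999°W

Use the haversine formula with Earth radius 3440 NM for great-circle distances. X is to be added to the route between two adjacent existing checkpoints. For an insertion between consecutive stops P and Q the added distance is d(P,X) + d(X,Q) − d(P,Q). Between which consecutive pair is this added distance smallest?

Added distance for inserting X between each consecutive pair:
A–B: 244.2 NM
B–C: 11.5 NM
C–D: 18.9 NM
D–E: 204.8 NM
Smallest added distance is 11.5 NM, inserting between B and C.

between B and C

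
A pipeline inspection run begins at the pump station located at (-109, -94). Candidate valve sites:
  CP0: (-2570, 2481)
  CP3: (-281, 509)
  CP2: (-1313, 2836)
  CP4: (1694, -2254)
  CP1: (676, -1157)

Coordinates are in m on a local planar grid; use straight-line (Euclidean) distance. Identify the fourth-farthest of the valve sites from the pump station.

Distances from the pump station ((-109, -94)):
CP0: 3561.9 m
CP2: 3167.7 m
CP4: 2813.6 m
CP1: 1321.4 m
CP3: 627.1 m
The fourth-farthest is CP1 at 1321.4 m.

CP1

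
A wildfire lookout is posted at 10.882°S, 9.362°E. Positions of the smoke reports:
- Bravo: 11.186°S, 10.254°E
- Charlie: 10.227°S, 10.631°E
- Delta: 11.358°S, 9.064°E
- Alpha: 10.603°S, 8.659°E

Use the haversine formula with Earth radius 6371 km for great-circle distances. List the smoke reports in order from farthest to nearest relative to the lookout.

Distances from the lookout:
Charlie 10.227°S, 10.631°E: 156.7 km
Bravo 11.186°S, 10.254°E: 103.1 km
Alpha 10.603°S, 8.659°E: 82.8 km
Delta 11.358°S, 9.064°E: 62.1 km

Charlie, Bravo, Alpha, Delta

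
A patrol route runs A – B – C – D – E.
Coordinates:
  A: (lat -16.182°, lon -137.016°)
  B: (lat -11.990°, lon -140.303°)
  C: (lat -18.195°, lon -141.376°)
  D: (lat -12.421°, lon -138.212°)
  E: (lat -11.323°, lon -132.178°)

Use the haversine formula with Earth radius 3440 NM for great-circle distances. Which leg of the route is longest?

C–D

Leg distances:
A→B: 316.2 NM
B→C: 377.7 NM
C→D: 392.1 NM
D→E: 360.6 NM
The longest leg is C–D at 392.1 NM.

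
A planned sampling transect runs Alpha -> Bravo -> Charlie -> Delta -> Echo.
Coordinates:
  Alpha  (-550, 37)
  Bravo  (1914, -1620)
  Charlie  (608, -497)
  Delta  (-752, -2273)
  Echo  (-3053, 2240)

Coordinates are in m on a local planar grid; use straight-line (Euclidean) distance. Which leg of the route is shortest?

Leg distances:
Alpha→Bravo: 2969.3 m
Bravo→Charlie: 1722.4 m
Charlie→Delta: 2236.9 m
Delta→Echo: 5065.7 m
The shortest leg is Bravo–Charlie at 1722.4 m.

Bravo–Charlie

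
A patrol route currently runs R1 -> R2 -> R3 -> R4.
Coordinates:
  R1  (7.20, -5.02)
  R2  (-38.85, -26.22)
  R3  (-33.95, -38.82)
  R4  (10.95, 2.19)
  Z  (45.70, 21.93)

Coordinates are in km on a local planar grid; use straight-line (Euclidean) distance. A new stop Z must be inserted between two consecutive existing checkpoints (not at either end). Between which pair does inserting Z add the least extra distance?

Added distance for inserting Z between each consecutive pair:
R1–R2: 93.6 km
R2–R3: 184.0 km
R3–R4: 79.3 km
Smallest added distance is 79.3 km, inserting between R3 and R4.

between R3 and R4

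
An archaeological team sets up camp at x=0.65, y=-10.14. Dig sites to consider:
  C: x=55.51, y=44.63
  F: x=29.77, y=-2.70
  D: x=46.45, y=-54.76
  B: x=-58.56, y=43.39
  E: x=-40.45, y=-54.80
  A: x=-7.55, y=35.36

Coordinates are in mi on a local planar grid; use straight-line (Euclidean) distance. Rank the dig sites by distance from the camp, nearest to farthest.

F, A, E, D, C, B

Computing each straight-line distance from x=0.65, y=-10.14:
F x=29.77, y=-2.70: 30.1 mi
A x=-7.55, y=35.36: 46.2 mi
E x=-40.45, y=-54.80: 60.7 mi
D x=46.45, y=-54.76: 63.9 mi
C x=55.51, y=44.63: 77.5 mi
B x=-58.56, y=43.39: 79.8 mi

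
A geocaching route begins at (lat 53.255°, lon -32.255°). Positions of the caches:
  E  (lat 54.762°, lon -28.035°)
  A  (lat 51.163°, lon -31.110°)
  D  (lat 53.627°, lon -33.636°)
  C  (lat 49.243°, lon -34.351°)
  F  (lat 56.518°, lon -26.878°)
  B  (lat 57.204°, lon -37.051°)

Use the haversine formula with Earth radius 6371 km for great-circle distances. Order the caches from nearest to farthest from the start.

Computing each great-circle distance from (lat 53.255°, lon -32.255°):
D (lat 53.627°, lon -33.636°): 100.4 km
A (lat 51.163°, lon -31.110°): 245.3 km
E (lat 54.762°, lon -28.035°): 322.6 km
C (lat 49.243°, lon -34.351°): 469.3 km
F (lat 56.518°, lon -26.878°): 499.6 km
B (lat 57.204°, lon -37.051°): 533.9 km

D, A, E, C, F, B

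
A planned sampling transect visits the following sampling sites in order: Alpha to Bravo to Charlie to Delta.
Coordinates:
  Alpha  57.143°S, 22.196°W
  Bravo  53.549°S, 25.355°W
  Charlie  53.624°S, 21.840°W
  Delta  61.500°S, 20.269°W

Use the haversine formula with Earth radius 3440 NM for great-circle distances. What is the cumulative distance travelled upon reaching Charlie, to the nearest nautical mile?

367 NM

Leg distances:
Alpha→Bravo: 241.2 NM  (cumulative 241.2 NM)
Bravo→Charlie: 125.3 NM  (cumulative 366.5 NM)
Cumulative distance at Charlie ≈ 367 NM.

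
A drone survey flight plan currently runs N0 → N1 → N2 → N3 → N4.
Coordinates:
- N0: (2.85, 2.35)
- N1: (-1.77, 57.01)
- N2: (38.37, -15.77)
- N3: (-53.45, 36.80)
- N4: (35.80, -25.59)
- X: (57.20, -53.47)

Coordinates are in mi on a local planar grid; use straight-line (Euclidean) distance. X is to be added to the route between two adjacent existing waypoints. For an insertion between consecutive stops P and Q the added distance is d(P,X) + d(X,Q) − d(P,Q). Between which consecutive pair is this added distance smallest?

Added distance for inserting X between each consecutive pair:
N0–N1: 148.3 mi
N1–N2: 84.3 mi
N2–N3: 79.1 mi
N3–N4: 69.1 mi
Smallest added distance is 69.1 mi, inserting between N3 and N4.

between N3 and N4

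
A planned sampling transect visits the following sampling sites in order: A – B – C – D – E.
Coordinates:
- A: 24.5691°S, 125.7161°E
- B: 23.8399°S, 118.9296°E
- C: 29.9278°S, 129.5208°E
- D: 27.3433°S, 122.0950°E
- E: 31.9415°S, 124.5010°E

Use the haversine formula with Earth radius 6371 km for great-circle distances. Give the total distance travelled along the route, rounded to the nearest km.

Leg distances:
A→B: 693.0 km  (cumulative 693.0 km)
B→C: 1248.7 km  (cumulative 1941.6 km)
C→D: 779.4 km  (cumulative 2721.0 km)
D→E: 561.6 km  (cumulative 3282.7 km)
Total route length ≈ 3283 km.

3283 km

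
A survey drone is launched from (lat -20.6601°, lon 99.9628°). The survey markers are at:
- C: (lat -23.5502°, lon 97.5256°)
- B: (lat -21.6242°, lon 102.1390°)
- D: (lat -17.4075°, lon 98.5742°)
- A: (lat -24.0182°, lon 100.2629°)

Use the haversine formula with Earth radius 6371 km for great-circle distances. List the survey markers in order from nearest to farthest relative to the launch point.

B, A, D, C

Computing each great-circle distance from (lat -20.6601°, lon 99.9628°):
B (lat -21.6242°, lon 102.1390°): 249.9 km
A (lat -24.0182°, lon 100.2629°): 374.7 km
D (lat -17.4075°, lon 98.5742°): 390.0 km
C (lat -23.5502°, lon 97.5256°): 407.8 km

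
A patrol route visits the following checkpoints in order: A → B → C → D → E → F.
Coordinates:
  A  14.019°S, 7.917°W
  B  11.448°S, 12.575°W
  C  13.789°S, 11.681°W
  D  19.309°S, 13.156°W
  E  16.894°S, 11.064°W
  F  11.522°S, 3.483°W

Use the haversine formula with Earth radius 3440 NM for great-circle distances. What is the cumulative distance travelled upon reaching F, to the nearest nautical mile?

1540 NM

Leg distances:
A→B: 313.4 NM  (cumulative 313.4 NM)
B→C: 150.0 NM  (cumulative 463.4 NM)
C→D: 342.1 NM  (cumulative 805.5 NM)
D→E: 187.8 NM  (cumulative 993.3 NM)
E→F: 546.4 NM  (cumulative 1539.7 NM)
Cumulative distance at F ≈ 1540 NM.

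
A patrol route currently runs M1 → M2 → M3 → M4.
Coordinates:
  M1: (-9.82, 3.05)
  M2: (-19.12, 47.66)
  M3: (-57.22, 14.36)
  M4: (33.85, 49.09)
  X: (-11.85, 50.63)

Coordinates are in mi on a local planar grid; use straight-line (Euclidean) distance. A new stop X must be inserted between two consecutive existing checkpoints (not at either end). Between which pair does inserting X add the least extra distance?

Added distance for inserting X between each consecutive pair:
M1–M2: 9.9 mi
M2–M3: 15.3 mi
M3–M4: 6.3 mi
Smallest added distance is 6.3 mi, inserting between M3 and M4.

between M3 and M4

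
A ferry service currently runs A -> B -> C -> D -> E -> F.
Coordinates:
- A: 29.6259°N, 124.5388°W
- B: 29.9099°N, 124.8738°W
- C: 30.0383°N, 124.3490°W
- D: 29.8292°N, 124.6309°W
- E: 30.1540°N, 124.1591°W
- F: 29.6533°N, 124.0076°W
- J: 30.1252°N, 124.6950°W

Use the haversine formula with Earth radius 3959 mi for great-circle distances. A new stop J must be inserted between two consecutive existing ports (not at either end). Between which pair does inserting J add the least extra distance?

between B and C

Added distance for inserting J between each consecutive pair:
A–B: 26.0 mi
B–C: 7.2 mi
C–D: 20.1 mi
D–E: 16.8 mi
E–F: 48.8 mi
Smallest added distance is 7.2 mi, inserting between B and C.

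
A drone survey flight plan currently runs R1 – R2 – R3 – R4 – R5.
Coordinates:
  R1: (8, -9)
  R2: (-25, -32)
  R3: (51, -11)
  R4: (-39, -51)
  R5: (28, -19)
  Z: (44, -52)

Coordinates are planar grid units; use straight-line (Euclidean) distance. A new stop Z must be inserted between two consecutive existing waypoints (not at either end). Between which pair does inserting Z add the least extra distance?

between R3 and R4

Added distance for inserting Z between each consecutive pair:
R1–R2: 87.7
R2–R3: 34.6
R3–R4: 26.1
R4–R5: 45.4
Smallest added distance is 26.1, inserting between R3 and R4.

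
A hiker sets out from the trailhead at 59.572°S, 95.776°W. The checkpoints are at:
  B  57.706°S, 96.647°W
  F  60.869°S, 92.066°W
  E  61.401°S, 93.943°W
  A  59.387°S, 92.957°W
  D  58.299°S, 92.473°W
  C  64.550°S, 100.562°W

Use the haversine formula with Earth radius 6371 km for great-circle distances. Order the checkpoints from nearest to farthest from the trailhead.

A, B, E, D, F, C

Computing each great-circle distance from 59.572°S, 95.776°W:
A 59.387°S, 92.957°W: 160.5 km
B 57.706°S, 96.647°W: 213.5 km
E 61.401°S, 93.943°W: 226.8 km
D 58.299°S, 92.473°W: 236.5 km
F 60.869°S, 92.066°W: 250.5 km
C 64.550°S, 100.562°W: 606.7 km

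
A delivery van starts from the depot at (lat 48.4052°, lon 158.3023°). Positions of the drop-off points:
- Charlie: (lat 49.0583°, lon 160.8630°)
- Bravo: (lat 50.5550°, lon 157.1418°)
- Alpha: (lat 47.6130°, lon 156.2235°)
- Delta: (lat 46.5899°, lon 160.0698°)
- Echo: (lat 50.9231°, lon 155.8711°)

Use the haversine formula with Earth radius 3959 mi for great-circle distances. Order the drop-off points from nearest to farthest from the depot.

Alpha, Charlie, Delta, Bravo, Echo

Distances from the depot:
Alpha (lat 47.6130°, lon 156.2235°): 110.6 mi
Charlie (lat 49.0583°, lon 160.8630°): 125.1 mi
Delta (lat 46.5899°, lon 160.0698°): 150.1 mi
Bravo (lat 50.5550°, lon 157.1418°): 157.4 mi
Echo (lat 50.9231°, lon 155.8711°): 205.1 mi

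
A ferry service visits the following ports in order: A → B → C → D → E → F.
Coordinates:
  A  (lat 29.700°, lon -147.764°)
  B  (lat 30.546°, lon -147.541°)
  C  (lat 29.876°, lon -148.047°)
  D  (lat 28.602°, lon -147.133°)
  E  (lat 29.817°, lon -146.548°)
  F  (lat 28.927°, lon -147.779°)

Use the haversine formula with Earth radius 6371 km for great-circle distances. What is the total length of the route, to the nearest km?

654 km

Leg distances:
A→B: 96.5 km  (cumulative 96.5 km)
B→C: 89.0 km  (cumulative 185.4 km)
C→D: 167.1 km  (cumulative 352.6 km)
D→E: 146.5 km  (cumulative 499.1 km)
E→F: 155.0 km  (cumulative 654.1 km)
Total route length ≈ 654 km.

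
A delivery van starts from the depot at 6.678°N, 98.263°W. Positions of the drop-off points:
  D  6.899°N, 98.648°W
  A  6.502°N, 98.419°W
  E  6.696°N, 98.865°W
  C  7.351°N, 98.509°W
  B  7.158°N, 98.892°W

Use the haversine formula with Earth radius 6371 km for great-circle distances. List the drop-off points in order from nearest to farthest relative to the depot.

A, D, E, C, B

Computing each great-circle distance from 6.678°N, 98.263°W:
A 6.502°N, 98.419°W: 26.1 km
D 6.899°N, 98.648°W: 49.1 km
E 6.696°N, 98.865°W: 66.5 km
C 7.351°N, 98.509°W: 79.6 km
B 7.158°N, 98.892°W: 87.6 km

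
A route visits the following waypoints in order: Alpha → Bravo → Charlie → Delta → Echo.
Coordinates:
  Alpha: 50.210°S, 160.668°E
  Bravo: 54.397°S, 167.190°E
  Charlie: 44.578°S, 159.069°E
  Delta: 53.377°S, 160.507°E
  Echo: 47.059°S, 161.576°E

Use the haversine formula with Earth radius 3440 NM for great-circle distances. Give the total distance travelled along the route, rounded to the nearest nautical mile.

Leg distances:
Alpha→Bravo: 346.9 NM  (cumulative 346.9 NM)
Bravo→Charlie: 668.2 NM  (cumulative 1015.1 NM)
Charlie→Delta: 531.3 NM  (cumulative 1546.4 NM)
Delta→Echo: 381.5 NM  (cumulative 1927.9 NM)
Total route length ≈ 1928 NM.

1928 NM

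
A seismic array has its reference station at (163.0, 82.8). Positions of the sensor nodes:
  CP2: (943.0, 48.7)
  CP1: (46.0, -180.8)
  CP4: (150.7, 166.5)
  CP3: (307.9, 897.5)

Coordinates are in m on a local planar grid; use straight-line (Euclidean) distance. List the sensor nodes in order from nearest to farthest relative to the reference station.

Distance from the reference station at (163.0, 82.8) to each:
CP4 (150.7, 166.5): 84.6 m
CP1 (46.0, -180.8): 288.4 m
CP2 (943.0, 48.7): 780.7 m
CP3 (307.9, 897.5): 827.5 m

CP4, CP1, CP2, CP3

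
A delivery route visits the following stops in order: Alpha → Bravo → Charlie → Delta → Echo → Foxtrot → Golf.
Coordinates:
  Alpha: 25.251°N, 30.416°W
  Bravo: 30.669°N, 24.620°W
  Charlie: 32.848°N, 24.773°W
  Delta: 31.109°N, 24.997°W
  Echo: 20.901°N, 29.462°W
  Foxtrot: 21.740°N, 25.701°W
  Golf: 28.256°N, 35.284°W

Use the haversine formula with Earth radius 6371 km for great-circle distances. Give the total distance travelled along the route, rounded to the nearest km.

4092 km

Leg distances:
Alpha→Bravo: 828.6 km  (cumulative 828.6 km)
Bravo→Charlie: 242.7 km  (cumulative 1071.3 km)
Charlie→Delta: 194.5 km  (cumulative 1265.8 km)
Delta→Echo: 1219.3 km  (cumulative 2485.1 km)
Echo→Foxtrot: 400.6 km  (cumulative 2885.6 km)
Foxtrot→Golf: 1206.5 km  (cumulative 4092.1 km)
Total route length ≈ 4092 km.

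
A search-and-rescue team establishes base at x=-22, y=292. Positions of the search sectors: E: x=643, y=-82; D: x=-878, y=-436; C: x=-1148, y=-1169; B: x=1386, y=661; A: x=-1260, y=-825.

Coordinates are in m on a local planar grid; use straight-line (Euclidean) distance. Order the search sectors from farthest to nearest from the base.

C, A, B, D, E

Distance from the base at x=-22, y=292 to each:
C x=-1148, y=-1169: 1844.6 m
A x=-1260, y=-825: 1667.4 m
B x=1386, y=661: 1455.5 m
D x=-878, y=-436: 1123.7 m
E x=643, y=-82: 763.0 m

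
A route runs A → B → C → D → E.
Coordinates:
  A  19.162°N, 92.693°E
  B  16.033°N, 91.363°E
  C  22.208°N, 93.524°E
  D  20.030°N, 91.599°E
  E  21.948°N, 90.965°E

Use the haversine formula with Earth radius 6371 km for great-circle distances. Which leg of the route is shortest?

Leg distances:
A→B: 375.4 km
B→C: 723.1 km
C→D: 313.9 km
D→E: 223.2 km
The shortest leg is D–E at 223.2 km.

D–E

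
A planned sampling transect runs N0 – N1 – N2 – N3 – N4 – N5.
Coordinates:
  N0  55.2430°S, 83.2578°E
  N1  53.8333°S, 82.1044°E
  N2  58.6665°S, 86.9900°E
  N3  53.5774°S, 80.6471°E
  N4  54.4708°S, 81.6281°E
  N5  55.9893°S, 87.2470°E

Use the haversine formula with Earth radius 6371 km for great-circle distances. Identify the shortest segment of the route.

N3–N4

Leg distances:
N0→N1: 173.5 km
N1→N2: 616.0 km
N2→N3: 688.4 km
N3→N4: 118.2 km
N4→N5: 394.1 km
The shortest leg is N3–N4 at 118.2 km.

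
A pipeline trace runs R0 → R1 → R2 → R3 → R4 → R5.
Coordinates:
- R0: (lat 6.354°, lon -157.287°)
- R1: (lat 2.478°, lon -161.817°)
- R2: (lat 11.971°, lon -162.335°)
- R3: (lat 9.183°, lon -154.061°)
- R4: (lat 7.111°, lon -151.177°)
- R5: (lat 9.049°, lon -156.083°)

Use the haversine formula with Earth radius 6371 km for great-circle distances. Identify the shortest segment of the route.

R3–R4

Leg distances:
R0→R1: 661.7 km
R1→R2: 1057.1 km
R2→R3: 955.9 km
R3→R4: 392.2 km
R4→R5: 581.5 km
The shortest leg is R3–R4 at 392.2 km.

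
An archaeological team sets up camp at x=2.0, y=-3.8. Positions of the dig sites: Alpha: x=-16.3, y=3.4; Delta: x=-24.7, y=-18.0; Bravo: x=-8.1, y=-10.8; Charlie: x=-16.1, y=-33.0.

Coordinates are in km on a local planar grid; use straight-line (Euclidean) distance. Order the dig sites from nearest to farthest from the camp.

Distances from the camp:
Bravo x=-8.1, y=-10.8: 12.3 km
Alpha x=-16.3, y=3.4: 19.7 km
Delta x=-24.7, y=-18.0: 30.2 km
Charlie x=-16.1, y=-33.0: 34.4 km

Bravo, Alpha, Delta, Charlie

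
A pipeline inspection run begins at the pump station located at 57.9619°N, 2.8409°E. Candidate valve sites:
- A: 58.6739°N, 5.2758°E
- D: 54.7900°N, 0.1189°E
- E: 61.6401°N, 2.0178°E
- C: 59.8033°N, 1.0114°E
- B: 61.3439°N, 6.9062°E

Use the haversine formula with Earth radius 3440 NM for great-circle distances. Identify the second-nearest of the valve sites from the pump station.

C

Distances from the pump station (57.9619°N, 2.8409°E):
A: 87.9 NM
C: 124.3 NM
D: 210.8 NM
E: 222.2 NM
B: 237.5 NM
The second-nearest is C at 124.3 NM.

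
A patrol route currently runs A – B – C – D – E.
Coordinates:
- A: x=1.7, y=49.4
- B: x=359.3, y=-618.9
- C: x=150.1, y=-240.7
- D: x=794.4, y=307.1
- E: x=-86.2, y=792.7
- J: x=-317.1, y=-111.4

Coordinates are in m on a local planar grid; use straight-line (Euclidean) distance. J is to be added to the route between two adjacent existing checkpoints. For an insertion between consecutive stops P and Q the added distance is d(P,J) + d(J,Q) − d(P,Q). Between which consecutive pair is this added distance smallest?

Added distance for inserting J between each consecutive pair:
A–B: 444.7 m
B–C: 898.2 m
C–D: 826.7 m
D–E: 1115.2 m
Smallest added distance is 444.7 m, inserting between A and B.

between A and B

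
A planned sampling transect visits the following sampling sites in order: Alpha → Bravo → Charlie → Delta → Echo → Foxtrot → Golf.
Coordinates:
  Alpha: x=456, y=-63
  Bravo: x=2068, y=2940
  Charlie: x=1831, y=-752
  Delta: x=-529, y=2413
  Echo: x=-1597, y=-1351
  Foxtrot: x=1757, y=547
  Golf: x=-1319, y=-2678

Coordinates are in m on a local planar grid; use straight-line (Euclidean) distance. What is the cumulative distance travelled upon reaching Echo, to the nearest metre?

Leg distances:
Alpha→Bravo: 3408.3 m  (cumulative 3408.3 m)
Bravo→Charlie: 3699.6 m  (cumulative 7107.9 m)
Charlie→Delta: 3948.0 m  (cumulative 11055.9 m)
Delta→Echo: 3912.6 m  (cumulative 14968.5 m)
Cumulative distance at Echo ≈ 14969 m.

14969 m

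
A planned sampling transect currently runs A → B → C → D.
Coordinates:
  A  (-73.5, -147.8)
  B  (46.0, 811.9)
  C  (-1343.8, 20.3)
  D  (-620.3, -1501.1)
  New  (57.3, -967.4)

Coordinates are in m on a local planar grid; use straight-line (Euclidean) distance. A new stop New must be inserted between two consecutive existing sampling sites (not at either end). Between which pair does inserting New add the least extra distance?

Added distance for inserting New between each consecutive pair:
A–B: 1642.2 m
B–C: 1894.2 m
C–D: 892.1 m
Smallest added distance is 892.1 m, inserting between C and D.

between C and D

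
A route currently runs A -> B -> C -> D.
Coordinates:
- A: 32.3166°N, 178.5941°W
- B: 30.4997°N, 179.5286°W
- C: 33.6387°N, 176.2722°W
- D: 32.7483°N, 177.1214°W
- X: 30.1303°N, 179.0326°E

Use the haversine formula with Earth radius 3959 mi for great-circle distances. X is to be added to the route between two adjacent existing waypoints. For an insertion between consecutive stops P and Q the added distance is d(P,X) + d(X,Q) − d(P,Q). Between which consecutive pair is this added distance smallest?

Added distance for inserting X between each consecutive pair:
A–B: 158.5 mi
B–C: 167.7 mi
C–D: 578.2 mi
Smallest added distance is 158.5 mi, inserting between A and B.

between A and B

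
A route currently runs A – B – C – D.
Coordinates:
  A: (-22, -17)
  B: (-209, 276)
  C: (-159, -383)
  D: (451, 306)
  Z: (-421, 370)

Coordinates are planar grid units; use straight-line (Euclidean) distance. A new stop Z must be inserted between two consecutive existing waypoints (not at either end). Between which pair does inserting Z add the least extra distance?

Added distance for inserting Z between each consecutive pair:
A–B: 440.2
B–C: 368.3
C–D: 751.4
Smallest added distance is 368.3, inserting between B and C.

between B and C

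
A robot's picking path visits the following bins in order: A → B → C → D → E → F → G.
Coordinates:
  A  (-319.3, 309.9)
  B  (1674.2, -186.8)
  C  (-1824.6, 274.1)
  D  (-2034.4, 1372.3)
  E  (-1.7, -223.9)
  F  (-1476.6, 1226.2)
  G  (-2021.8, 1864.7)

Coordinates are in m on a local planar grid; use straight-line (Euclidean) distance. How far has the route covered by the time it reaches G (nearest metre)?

12194 m

Leg distances:
A→B: 2054.4 m  (cumulative 2054.4 m)
B→C: 3529.0 m  (cumulative 5583.5 m)
C→D: 1118.1 m  (cumulative 6701.5 m)
D→E: 2584.5 m  (cumulative 9286.1 m)
E→F: 2068.4 m  (cumulative 11354.4 m)
F→G: 839.6 m  (cumulative 12194.0 m)
Cumulative distance at G ≈ 12194 m.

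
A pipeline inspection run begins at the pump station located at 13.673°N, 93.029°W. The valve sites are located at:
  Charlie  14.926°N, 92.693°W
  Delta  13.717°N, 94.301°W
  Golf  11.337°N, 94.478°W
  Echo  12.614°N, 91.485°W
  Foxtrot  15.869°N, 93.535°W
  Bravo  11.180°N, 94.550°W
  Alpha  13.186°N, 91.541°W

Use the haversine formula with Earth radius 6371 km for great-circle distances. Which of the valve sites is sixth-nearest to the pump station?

Distance to each, sorted:
Delta: 137.5 km
Charlie: 144.0 km
Alpha: 169.8 km
Echo: 204.5 km
Foxtrot: 250.2 km
Golf: 303.7 km
Bravo: 322.7 km
The sixth-nearest is Golf at 303.7 km.

Golf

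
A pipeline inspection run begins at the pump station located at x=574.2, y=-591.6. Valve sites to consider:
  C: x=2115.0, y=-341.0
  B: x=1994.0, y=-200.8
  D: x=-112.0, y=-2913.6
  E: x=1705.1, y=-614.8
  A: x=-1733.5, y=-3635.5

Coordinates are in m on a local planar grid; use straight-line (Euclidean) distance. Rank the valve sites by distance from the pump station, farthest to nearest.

Computing each straight-line distance from x=574.2, y=-591.6:
A x=-1733.5, y=-3635.5: 3819.8 m
D x=-112.0, y=-2913.6: 2421.3 m
C x=2115.0, y=-341.0: 1561.0 m
B x=1994.0, y=-200.8: 1472.6 m
E x=1705.1, y=-614.8: 1131.1 m

A, D, C, B, E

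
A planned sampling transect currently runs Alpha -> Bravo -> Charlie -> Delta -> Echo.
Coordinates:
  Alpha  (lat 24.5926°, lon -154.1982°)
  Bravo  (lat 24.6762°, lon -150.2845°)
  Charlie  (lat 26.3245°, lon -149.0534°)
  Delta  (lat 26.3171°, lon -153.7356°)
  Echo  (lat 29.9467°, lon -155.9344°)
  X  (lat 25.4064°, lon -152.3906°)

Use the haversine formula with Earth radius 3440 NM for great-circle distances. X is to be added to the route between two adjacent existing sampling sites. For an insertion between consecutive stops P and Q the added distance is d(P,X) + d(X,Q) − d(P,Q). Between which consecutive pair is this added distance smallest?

Added distance for inserting X between each consecutive pair:
Alpha–Bravo: 18.8 NM
Bravo–Charlie: 191.8 NM
Charlie–Delta: 27.5 NM
Delta–Echo: 175.2 NM
Smallest added distance is 18.8 NM, inserting between Alpha and Bravo.

between Alpha and Bravo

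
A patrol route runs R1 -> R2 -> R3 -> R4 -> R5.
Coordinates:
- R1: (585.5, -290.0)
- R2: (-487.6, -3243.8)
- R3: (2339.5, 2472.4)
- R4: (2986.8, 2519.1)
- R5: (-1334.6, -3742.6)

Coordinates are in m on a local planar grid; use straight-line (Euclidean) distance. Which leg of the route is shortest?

R3–R4

Leg distances:
R1→R2: 3142.7 m
R2→R3: 6377.1 m
R3→R4: 649.0 m
R4→R5: 7608.1 m
The shortest leg is R3–R4 at 649.0 m.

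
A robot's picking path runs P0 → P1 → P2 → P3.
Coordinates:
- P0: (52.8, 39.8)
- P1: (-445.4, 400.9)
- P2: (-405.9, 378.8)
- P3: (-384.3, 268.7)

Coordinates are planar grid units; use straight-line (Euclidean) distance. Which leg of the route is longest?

P0–P1

Leg distances:
P0→P1: 615.3
P1→P2: 45.3
P2→P3: 112.2
The longest leg is P0–P1 at 615.3.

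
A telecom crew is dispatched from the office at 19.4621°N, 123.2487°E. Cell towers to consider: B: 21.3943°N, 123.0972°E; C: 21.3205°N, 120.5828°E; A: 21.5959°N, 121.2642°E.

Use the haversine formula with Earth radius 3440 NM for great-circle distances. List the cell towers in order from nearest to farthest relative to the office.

Distances from the office:
B 21.3943°N, 123.0972°E: 116.3 NM
A 21.5959°N, 121.2642°E: 169.9 NM
C 21.3205°N, 120.5828°E: 187.0 NM

B, A, C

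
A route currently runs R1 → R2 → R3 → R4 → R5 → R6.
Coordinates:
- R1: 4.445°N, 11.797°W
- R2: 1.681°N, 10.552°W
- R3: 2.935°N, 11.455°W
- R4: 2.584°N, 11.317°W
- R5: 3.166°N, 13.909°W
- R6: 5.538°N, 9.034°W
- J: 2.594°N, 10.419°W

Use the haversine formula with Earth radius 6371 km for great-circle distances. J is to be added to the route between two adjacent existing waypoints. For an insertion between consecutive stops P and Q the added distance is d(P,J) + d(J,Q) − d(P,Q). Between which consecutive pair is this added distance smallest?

Added distance for inserting J between each consecutive pair:
R1–R2: 22.0 km
R2–R3: 52.0 km
R3–R4: 179.0 km
R4–R5: 197.5 km
R5–R6: 153.0 km
Smallest added distance is 22.0 km, inserting between R1 and R2.

between R1 and R2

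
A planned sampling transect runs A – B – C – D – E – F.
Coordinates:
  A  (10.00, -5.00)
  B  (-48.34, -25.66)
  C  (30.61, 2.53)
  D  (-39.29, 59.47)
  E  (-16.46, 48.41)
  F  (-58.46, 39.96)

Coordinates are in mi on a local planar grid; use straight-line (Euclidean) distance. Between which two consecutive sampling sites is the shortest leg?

Leg distances:
A→B: 61.9 mi
B→C: 83.8 mi
C→D: 90.2 mi
D→E: 25.4 mi
E→F: 42.8 mi
The shortest leg is D–E at 25.4 mi.

D–E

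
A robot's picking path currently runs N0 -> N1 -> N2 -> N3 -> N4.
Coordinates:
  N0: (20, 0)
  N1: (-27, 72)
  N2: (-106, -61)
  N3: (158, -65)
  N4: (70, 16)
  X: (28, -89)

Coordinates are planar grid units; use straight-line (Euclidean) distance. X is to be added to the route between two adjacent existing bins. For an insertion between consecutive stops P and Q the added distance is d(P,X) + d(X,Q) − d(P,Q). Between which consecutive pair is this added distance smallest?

between N2 and N3

Added distance for inserting X between each consecutive pair:
N0–N1: 173.5
N1–N2: 152.3
N2–N3: 5.1
N3–N4: 125.7
Smallest added distance is 5.1, inserting between N2 and N3.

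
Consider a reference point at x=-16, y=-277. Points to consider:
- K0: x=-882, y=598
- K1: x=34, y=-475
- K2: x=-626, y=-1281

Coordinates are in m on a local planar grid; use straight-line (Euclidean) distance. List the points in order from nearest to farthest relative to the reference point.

Computing each straight-line distance from x=-16, y=-277:
K1 x=34, y=-475: 204.2 m
K2 x=-626, y=-1281: 1174.8 m
K0 x=-882, y=598: 1231.1 m

K1, K2, K0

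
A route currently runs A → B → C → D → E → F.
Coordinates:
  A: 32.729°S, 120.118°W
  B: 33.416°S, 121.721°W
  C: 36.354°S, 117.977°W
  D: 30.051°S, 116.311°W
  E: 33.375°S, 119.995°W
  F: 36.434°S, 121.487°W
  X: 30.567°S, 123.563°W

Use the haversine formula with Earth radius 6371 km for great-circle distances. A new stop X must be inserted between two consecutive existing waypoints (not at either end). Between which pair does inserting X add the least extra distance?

Added distance for inserting X between each consecutive pair:
A–B: 598.6 km
B–C: 714.6 km
C–D: 806.5 km
D–E: 649.5 km
E–F: 772.8 km
Smallest added distance is 598.6 km, inserting between A and B.

between A and B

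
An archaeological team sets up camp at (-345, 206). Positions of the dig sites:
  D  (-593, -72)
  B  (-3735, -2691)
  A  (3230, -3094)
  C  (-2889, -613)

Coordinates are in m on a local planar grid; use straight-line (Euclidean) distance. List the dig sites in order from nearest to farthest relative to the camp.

Distance from the camp at (-345, 206) to each:
D (-593, -72): 372.5 m
C (-2889, -613): 2672.6 m
B (-3735, -2691): 4459.2 m
A (3230, -3094): 4865.2 m

D, C, B, A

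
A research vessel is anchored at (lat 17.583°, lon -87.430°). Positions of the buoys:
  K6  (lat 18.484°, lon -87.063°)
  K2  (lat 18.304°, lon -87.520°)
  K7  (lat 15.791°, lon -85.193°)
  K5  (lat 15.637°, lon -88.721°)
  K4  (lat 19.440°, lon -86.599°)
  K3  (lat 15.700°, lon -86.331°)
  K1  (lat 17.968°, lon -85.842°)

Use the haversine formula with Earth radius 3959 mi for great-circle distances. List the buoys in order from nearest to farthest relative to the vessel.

K2, K6, K1, K4, K3, K5, K7

Distance from the vessel at (lat 17.583°, lon -87.430°) to each:
K2 (lat 18.304°, lon -87.520°): 50.2 mi
K6 (lat 18.484°, lon -87.063°): 66.8 mi
K1 (lat 17.968°, lon -85.842°): 107.8 mi
K4 (lat 19.440°, lon -86.599°): 139.4 mi
K3 (lat 15.700°, lon -86.331°): 149.1 mi
K5 (lat 15.637°, lon -88.721°): 159.3 mi
K7 (lat 15.791°, lon -85.193°): 193.0 mi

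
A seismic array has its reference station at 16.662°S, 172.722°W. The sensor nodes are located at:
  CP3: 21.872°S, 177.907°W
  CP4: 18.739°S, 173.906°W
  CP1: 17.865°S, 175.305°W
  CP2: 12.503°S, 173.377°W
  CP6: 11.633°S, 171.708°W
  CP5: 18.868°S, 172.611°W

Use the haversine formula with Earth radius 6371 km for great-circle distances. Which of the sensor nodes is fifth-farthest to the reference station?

CP4

Distance to each, sorted:
CP3: 794.7 km
CP6: 569.8 km
CP2: 467.8 km
CP1: 305.2 km
CP4: 262.8 km
CP5: 245.6 km
The fifth-farthest is CP4 at 262.8 km.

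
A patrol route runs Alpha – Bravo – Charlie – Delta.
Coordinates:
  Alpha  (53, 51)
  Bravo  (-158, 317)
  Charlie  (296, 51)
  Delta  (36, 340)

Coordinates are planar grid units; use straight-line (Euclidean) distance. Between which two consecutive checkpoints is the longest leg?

Leg distances:
Alpha→Bravo: 339.5
Bravo→Charlie: 526.2
Charlie→Delta: 388.7
The longest leg is Bravo–Charlie at 526.2.

Bravo–Charlie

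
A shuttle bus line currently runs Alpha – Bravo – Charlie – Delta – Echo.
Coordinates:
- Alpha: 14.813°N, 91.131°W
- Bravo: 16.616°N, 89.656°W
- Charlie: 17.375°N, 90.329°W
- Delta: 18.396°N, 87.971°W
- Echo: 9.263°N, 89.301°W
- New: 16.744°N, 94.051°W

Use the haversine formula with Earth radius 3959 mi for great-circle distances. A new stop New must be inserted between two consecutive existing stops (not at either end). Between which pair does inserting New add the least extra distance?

Added distance for inserting New between each consecutive pair:
Alpha–Bravo: 368.0 mi
Bravo–Charlie: 472.0 mi
Charlie–Delta: 495.8 mi
Delta–Echo: 386.8 mi
Smallest added distance is 368.0 mi, inserting between Alpha and Bravo.

between Alpha and Bravo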